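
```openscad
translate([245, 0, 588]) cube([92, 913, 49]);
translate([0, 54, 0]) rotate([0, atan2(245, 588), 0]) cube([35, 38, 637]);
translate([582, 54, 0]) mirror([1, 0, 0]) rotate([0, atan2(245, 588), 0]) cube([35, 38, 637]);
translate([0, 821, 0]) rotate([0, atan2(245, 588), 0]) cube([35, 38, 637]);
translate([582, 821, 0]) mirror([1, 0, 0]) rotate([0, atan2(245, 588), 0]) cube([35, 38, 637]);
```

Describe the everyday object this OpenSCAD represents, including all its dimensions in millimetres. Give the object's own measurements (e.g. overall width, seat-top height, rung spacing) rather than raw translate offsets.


A sawhorse. A 92×913×49 mm beam (x, y, z) sits on two A-frame leg pairs. Each pair is two raked legs of 35×38 mm section (38 mm along y) splaying symmetrically in x. Each leg rises 588 mm vertically over 245 mm of horizontal reach and is 637 mm long along its own axis. Every leg's outer bottom edge rests on the floor and its outer top edge meets a bottom edge of the beam — the left legs (tilting toward +x) meet the beam's −x bottom edge, the right legs (their mirror images, tilting toward −x) meet its +x bottom edge — so the leg tops tuck under the beam, the beam's underside is 588 mm above the floor, and the feet are 582 mm apart outside-to-outside with the beam centred between them. The two leg pairs are set in 54 mm from either end of the beam.


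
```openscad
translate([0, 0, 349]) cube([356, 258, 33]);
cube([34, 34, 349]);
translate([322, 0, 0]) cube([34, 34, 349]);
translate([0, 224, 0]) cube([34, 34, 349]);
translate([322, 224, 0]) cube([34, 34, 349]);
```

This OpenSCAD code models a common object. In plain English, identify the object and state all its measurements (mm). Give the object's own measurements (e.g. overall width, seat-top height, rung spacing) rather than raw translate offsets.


A four-legged stool. The seat is a 356×258×33 mm slab whose top surface is at z = 382 mm; four square legs, each 34×34 mm in cross-section, run from the floor (z = 0) to the underside of the seat, each flush with a corner of the seat.


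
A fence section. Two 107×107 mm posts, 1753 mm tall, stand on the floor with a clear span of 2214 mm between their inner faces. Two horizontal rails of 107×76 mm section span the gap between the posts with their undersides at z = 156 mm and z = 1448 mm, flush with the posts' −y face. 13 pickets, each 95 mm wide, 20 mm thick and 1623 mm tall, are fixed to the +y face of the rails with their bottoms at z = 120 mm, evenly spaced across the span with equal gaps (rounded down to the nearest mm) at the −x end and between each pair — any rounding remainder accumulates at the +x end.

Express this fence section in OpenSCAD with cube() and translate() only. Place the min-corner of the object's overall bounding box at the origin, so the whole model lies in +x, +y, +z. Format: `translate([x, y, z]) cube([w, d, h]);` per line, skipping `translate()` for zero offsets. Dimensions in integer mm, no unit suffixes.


cube([107, 107, 1753]);
translate([2321, 0, 0]) cube([107, 107, 1753]);
translate([107, 0, 156]) cube([2214, 107, 76]);
translate([107, 0, 1448]) cube([2214, 107, 76]);
translate([176, 107, 120]) cube([95, 20, 1623]);
translate([340, 107, 120]) cube([95, 20, 1623]);
translate([504, 107, 120]) cube([95, 20, 1623]);
translate([668, 107, 120]) cube([95, 20, 1623]);
translate([832, 107, 120]) cube([95, 20, 1623]);
translate([996, 107, 120]) cube([95, 20, 1623]);
translate([1160, 107, 120]) cube([95, 20, 1623]);
translate([1324, 107, 120]) cube([95, 20, 1623]);
translate([1488, 107, 120]) cube([95, 20, 1623]);
translate([1652, 107, 120]) cube([95, 20, 1623]);
translate([1816, 107, 120]) cube([95, 20, 1623]);
translate([1980, 107, 120]) cube([95, 20, 1623]);
translate([2144, 107, 120]) cube([95, 20, 1623]);


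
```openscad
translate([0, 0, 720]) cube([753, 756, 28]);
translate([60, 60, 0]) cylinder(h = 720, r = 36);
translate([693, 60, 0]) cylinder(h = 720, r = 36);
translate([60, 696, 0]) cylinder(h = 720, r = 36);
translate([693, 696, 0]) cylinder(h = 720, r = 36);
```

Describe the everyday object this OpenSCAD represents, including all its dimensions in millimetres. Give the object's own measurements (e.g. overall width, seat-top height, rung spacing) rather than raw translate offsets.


A table: top 753 mm (x) × 756 mm (y), 28 mm thick, upper face at z = 748 mm, on four round legs of 72 mm diameter, each leg's bounding box inset 24 mm from the nearest pair of top edges from z = 0 to the bottom of the top.


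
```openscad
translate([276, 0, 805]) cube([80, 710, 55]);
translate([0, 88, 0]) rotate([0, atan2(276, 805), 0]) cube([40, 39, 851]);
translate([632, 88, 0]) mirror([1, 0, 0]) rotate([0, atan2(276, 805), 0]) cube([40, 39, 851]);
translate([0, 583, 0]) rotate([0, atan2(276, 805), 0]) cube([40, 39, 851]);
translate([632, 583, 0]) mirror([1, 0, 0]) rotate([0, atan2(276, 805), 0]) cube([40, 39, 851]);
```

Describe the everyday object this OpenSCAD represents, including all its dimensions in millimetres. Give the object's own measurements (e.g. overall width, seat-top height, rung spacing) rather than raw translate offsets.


A sawhorse. A 80×710×55 mm beam (x, y, z) sits on two A-frame leg pairs. Each pair is two raked legs of 40×39 mm section (39 mm along y) splaying symmetrically in x. Each leg rises 805 mm vertically over 276 mm of horizontal reach and is 851 mm long along its own axis. Every leg's outer bottom edge rests on the floor and its outer top edge meets a bottom edge of the beam — the left legs (tilting toward +x) meet the beam's −x bottom edge, the right legs (their mirror images, tilting toward −x) meet its +x bottom edge — so the leg tops tuck under the beam, the beam's underside is 805 mm above the floor, and the feet are 632 mm apart outside-to-outside with the beam centred between them. The two leg pairs are set in 88 mm from either end of the beam.


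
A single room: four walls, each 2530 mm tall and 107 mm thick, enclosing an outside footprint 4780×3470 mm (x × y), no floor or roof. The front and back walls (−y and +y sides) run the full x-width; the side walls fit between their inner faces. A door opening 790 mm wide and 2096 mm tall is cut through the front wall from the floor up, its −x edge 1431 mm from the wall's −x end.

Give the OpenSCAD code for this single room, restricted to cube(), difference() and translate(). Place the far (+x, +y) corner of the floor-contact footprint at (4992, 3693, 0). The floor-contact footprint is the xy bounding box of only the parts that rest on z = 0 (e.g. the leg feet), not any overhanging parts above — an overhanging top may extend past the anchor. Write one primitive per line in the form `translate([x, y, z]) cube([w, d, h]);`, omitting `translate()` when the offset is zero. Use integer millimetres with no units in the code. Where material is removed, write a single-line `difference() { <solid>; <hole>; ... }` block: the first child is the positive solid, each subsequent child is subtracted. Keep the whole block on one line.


difference() { translate([212, 223, 0]) cube([4780, 107, 2530]); translate([1643, 223, 0]) cube([790, 107, 2096]); }
translate([212, 3586, 0]) cube([4780, 107, 2530]);
translate([212, 330, 0]) cube([107, 3256, 2530]);
translate([4885, 330, 0]) cube([107, 3256, 2530]);


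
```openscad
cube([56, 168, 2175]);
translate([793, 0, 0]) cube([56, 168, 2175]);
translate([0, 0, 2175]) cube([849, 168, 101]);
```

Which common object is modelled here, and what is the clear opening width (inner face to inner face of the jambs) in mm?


A door frame. The clear opening width is 737 mm.

Two 2175 mm tall posts with a header on top — a door frame. The left jamb is 56 mm wide at x = 0; the right jamb starts at x = 793. The clear opening is 793 − 56 = 737 mm.


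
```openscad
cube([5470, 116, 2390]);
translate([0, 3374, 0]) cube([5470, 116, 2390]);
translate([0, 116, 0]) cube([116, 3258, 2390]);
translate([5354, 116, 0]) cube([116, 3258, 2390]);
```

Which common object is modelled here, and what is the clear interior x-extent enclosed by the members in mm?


A house (or room) frame. The interior width is 5238 mm.

Four 2390 mm walls enclosing a rectangle with no floor or roof — a room or house frame. Outside width is 5470 mm and wall thickness is 116 mm, so the interior width is 5470 − 2 × 116 = 5238 mm.


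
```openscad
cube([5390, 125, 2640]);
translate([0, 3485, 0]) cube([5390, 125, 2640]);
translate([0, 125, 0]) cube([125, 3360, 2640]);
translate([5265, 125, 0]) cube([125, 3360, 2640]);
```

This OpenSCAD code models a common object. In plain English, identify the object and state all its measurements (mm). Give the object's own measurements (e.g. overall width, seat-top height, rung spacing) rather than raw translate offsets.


The wall frame of a small rectangular building: four walls, each 2640 mm tall and 125 mm thick, enclosing a footprint 5390 mm (x) by 3610 mm (y) outside-to-outside, with no floor or roof. The front and back walls (the −y and +y sides) span the full width; the two side walls fit between them.


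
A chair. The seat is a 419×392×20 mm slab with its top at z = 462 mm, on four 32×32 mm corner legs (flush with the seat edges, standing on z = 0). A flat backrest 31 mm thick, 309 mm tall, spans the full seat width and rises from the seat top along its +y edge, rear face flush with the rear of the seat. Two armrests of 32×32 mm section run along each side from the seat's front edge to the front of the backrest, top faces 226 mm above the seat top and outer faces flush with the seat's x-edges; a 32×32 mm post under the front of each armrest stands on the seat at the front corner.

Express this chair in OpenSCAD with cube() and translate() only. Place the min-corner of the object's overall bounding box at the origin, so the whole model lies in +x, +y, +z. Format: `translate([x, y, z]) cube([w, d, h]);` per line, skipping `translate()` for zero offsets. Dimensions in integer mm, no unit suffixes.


translate([0, 0, 442]) cube([419, 392, 20]);
cube([32, 32, 442]);
translate([387, 0, 0]) cube([32, 32, 442]);
translate([0, 360, 0]) cube([32, 32, 442]);
translate([387, 360, 0]) cube([32, 32, 442]);
translate([0, 361, 462]) cube([419, 31, 309]);
translate([0, 0, 656]) cube([32, 361, 32]);
translate([387, 0, 656]) cube([32, 361, 32]);
translate([0, 0, 462]) cube([32, 32, 194]);
translate([387, 0, 462]) cube([32, 32, 194]);


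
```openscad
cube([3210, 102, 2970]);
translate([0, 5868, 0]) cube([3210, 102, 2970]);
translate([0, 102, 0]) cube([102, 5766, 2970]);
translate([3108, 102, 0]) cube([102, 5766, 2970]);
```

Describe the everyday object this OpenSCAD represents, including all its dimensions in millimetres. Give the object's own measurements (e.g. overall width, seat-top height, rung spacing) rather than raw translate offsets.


The wall frame of a small rectangular building: four walls, each 2970 mm tall and 102 mm thick, enclosing a footprint 3210 mm (x) by 5970 mm (y) outside-to-outside, with no floor or roof. The front and back walls (the −y and +y sides) span the full width; the two side walls fit between them.


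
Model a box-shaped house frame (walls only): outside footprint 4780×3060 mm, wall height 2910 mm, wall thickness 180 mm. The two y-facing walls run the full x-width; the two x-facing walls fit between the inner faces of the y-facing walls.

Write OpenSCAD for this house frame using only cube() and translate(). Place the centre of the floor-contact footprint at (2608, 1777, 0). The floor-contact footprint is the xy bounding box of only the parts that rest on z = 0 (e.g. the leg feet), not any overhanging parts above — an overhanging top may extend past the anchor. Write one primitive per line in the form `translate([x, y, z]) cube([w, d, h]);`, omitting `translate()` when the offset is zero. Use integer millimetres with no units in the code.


translate([218, 247, 0]) cube([4780, 180, 2910]);
translate([218, 3127, 0]) cube([4780, 180, 2910]);
translate([218, 427, 0]) cube([180, 2700, 2910]);
translate([4818, 427, 0]) cube([180, 2700, 2910]);


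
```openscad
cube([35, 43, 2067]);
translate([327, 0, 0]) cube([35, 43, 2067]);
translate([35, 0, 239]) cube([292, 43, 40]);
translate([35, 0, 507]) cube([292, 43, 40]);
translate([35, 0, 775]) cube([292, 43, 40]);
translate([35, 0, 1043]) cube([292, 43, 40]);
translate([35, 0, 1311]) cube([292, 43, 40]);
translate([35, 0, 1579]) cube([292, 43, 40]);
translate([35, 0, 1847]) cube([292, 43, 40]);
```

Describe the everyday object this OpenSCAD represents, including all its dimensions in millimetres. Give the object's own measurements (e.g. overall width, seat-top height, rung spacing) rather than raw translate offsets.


A straight ladder. Two 35×43 mm vertical rails, 2067 mm tall, stand 362 mm apart (outside-to-outside) with their front faces coplanar on the −y side. 7 rungs, each 43 mm deep and 40 mm tall, span between the inner faces of the rails, front faces flush with the rails. The lowest rung's underside is at z = 239 mm and rungs are spaced 268 mm apart (underside to underside).


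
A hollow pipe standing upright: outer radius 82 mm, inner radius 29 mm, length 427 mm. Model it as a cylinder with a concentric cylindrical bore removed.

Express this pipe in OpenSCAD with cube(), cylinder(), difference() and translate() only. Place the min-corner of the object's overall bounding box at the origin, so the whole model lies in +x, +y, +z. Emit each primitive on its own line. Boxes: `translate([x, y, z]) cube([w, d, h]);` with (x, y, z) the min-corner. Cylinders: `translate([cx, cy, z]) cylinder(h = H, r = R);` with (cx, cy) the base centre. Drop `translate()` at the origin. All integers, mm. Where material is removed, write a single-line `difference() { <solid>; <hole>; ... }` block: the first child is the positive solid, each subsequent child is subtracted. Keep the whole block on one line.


difference() { translate([82, 82, 0]) cylinder(h = 427, r = 82); translate([82, 82, 0]) cylinder(h = 427, r = 29); }


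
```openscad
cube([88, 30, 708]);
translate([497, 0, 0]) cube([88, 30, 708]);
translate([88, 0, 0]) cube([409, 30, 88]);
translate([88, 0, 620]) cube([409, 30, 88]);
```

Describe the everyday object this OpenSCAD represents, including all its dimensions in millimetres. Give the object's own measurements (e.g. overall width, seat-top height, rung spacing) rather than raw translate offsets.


A rectangular picture frame lying in the x–z plane (depth along y). The opening is 409 mm wide (x) by 532 mm tall (z), surrounded by a border 88 mm wide on all four sides. The frame is 30 mm deep and is made of two full-height vertical stiles with two horizontal rails fitted between them.


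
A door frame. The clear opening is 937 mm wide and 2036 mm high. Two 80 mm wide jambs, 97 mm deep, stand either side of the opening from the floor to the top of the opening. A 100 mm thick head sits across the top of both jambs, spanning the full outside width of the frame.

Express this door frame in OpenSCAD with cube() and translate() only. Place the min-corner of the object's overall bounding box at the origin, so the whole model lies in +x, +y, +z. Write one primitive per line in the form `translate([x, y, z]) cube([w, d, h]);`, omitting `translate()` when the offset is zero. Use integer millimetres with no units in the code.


cube([80, 97, 2036]);
translate([1017, 0, 0]) cube([80, 97, 2036]);
translate([0, 0, 2036]) cube([1097, 97, 100]);


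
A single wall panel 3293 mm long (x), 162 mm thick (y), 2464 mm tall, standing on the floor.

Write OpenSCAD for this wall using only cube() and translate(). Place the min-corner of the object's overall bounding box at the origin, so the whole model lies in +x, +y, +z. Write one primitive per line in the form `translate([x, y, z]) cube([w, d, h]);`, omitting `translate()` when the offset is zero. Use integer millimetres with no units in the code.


cube([3293, 162, 2464]);


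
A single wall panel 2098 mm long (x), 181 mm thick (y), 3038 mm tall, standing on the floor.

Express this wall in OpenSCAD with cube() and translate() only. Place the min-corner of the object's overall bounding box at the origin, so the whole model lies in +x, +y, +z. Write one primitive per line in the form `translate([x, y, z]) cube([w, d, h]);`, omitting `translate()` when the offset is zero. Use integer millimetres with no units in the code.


cube([2098, 181, 3038]);


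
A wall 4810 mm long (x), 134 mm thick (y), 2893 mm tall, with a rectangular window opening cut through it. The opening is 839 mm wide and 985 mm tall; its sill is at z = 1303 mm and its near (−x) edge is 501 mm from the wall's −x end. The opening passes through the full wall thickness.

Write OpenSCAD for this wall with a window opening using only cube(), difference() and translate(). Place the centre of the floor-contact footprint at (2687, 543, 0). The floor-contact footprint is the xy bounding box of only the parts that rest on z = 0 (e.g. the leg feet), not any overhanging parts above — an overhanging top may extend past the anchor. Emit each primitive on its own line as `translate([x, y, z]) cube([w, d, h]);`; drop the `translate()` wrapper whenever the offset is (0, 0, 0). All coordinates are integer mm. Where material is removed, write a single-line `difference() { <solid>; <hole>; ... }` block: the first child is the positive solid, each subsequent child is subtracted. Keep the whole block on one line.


difference() { translate([282, 476, 0]) cube([4810, 134, 2893]); translate([783, 476, 1303]) cube([839, 134, 985]); }


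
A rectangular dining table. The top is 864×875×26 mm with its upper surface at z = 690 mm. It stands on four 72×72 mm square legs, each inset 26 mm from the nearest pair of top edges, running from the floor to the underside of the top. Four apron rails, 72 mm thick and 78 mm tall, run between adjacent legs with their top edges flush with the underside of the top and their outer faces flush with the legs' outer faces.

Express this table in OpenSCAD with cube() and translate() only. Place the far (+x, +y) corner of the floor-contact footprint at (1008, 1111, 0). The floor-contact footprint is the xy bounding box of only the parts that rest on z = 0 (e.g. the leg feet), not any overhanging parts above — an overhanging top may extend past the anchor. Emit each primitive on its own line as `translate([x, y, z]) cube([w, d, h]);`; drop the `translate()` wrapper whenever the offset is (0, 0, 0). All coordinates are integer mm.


// leg_h = 690 - 26 = 664
// apron z = 664 - 78 = 586
translate([170, 262, 664]) cube([864, 875, 26]);
translate([196, 288, 0]) cube([72, 72, 664]);
translate([936, 288, 0]) cube([72, 72, 664]);
translate([196, 1039, 0]) cube([72, 72, 664]);
translate([936, 1039, 0]) cube([72, 72, 664]);
translate([268, 288, 586]) cube([668, 72, 78]);
translate([268, 1039, 586]) cube([668, 72, 78]);
translate([196, 360, 586]) cube([72, 679, 78]);
translate([936, 360, 586]) cube([72, 679, 78]);


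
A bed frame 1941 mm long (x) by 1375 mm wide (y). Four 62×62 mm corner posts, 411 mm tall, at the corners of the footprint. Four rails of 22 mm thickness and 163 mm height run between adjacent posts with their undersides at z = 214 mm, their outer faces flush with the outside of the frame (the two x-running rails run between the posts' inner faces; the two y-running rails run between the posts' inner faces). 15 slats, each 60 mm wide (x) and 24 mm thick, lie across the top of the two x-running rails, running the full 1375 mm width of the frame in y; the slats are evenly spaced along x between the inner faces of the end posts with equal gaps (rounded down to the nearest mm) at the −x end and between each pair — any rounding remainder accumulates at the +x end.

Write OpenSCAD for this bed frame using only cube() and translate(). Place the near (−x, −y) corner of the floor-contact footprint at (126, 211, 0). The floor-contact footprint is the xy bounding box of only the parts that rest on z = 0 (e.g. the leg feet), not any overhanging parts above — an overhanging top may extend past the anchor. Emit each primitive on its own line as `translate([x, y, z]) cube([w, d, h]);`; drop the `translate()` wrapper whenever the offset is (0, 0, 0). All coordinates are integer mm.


translate([126, 211, 0]) cube([62, 62, 411]);
translate([126, 1524, 0]) cube([62, 62, 411]);
translate([2005, 211, 0]) cube([62, 62, 411]);
translate([2005, 1524, 0]) cube([62, 62, 411]);
translate([188, 211, 214]) cube([1817, 22, 163]);
translate([188, 1564, 214]) cube([1817, 22, 163]);
translate([126, 273, 214]) cube([22, 1251, 163]);
translate([2045, 273, 214]) cube([22, 1251, 163]);
translate([245, 211, 377]) cube([60, 1375, 24]);
translate([362, 211, 377]) cube([60, 1375, 24]);
translate([479, 211, 377]) cube([60, 1375, 24]);
translate([596, 211, 377]) cube([60, 1375, 24]);
translate([713, 211, 377]) cube([60, 1375, 24]);
translate([830, 211, 377]) cube([60, 1375, 24]);
translate([947, 211, 377]) cube([60, 1375, 24]);
translate([1064, 211, 377]) cube([60, 1375, 24]);
translate([1181, 211, 377]) cube([60, 1375, 24]);
translate([1298, 211, 377]) cube([60, 1375, 24]);
translate([1415, 211, 377]) cube([60, 1375, 24]);
translate([1532, 211, 377]) cube([60, 1375, 24]);
translate([1649, 211, 377]) cube([60, 1375, 24]);
translate([1766, 211, 377]) cube([60, 1375, 24]);
translate([1883, 211, 377]) cube([60, 1375, 24]);


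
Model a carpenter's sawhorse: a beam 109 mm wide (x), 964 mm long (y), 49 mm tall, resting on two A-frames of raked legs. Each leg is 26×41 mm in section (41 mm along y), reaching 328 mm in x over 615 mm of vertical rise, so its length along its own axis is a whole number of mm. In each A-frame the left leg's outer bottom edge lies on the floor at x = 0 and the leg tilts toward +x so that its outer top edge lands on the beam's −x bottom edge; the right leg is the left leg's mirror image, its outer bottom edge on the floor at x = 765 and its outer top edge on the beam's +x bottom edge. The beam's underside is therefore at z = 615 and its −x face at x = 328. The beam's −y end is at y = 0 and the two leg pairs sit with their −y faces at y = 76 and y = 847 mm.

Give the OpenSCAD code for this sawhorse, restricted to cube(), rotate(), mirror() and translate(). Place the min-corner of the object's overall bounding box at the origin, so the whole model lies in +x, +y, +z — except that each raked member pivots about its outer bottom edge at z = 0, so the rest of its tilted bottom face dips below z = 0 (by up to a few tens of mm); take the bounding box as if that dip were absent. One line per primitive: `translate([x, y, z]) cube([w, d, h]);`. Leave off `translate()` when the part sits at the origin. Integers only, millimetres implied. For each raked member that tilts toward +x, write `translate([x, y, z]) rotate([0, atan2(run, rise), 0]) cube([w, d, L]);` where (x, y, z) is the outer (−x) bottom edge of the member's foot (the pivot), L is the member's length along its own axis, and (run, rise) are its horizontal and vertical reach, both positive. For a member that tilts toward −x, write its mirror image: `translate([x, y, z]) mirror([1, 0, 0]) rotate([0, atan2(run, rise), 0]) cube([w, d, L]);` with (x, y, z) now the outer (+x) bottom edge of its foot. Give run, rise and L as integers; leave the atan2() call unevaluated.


translate([328, 0, 615]) cube([109, 964, 49]);
translate([0, 76, 0]) rotate([0, atan2(328, 615), 0]) cube([26, 41, 697]);
translate([765, 76, 0]) mirror([1, 0, 0]) rotate([0, atan2(328, 615), 0]) cube([26, 41, 697]);
translate([0, 847, 0]) rotate([0, atan2(328, 615), 0]) cube([26, 41, 697]);
translate([765, 847, 0]) mirror([1, 0, 0]) rotate([0, atan2(328, 615), 0]) cube([26, 41, 697]);


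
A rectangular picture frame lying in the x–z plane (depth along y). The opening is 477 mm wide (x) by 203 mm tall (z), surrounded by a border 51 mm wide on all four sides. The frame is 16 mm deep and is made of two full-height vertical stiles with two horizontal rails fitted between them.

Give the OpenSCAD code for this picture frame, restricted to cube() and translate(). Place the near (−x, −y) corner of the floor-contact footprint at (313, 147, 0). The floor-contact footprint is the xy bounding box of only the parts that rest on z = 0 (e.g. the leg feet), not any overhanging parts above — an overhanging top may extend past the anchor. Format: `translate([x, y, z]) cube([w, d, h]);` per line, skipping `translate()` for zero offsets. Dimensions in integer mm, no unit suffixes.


translate([313, 147, 0]) cube([51, 16, 305]);
translate([841, 147, 0]) cube([51, 16, 305]);
translate([364, 147, 0]) cube([477, 16, 51]);
translate([364, 147, 254]) cube([477, 16, 51]);


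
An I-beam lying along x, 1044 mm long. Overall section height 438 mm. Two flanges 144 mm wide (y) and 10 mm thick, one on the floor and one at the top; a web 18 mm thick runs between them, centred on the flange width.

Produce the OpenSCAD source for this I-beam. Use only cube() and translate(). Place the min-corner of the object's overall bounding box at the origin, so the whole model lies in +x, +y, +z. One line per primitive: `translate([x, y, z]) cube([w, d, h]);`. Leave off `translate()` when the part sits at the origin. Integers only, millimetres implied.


cube([1044, 144, 10]);
translate([0, 63, 10]) cube([1044, 18, 418]);
translate([0, 0, 428]) cube([1044, 144, 10]);


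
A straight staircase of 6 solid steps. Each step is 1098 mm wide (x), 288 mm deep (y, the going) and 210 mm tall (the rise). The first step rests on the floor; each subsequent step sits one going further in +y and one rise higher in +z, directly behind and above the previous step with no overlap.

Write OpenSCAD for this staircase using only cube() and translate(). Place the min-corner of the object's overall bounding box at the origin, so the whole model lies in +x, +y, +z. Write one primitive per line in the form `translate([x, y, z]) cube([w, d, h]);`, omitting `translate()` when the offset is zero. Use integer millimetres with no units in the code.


cube([1098, 288, 210]);
translate([0, 288, 210]) cube([1098, 288, 210]);
translate([0, 576, 420]) cube([1098, 288, 210]);
translate([0, 864, 630]) cube([1098, 288, 210]);
translate([0, 1152, 840]) cube([1098, 288, 210]);
translate([0, 1440, 1050]) cube([1098, 288, 210]);


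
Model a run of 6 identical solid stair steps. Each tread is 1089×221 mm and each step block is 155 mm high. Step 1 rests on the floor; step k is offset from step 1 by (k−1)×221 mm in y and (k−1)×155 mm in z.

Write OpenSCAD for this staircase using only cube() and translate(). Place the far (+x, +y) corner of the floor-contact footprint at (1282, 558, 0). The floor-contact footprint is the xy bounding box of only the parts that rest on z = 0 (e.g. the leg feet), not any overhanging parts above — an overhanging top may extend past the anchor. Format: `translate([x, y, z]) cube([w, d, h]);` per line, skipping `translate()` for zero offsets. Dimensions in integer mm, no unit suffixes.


translate([193, 337, 0]) cube([1089, 221, 155]);
translate([193, 558, 155]) cube([1089, 221, 155]);
translate([193, 779, 310]) cube([1089, 221, 155]);
translate([193, 1000, 465]) cube([1089, 221, 155]);
translate([193, 1221, 620]) cube([1089, 221, 155]);
translate([193, 1442, 775]) cube([1089, 221, 155]);


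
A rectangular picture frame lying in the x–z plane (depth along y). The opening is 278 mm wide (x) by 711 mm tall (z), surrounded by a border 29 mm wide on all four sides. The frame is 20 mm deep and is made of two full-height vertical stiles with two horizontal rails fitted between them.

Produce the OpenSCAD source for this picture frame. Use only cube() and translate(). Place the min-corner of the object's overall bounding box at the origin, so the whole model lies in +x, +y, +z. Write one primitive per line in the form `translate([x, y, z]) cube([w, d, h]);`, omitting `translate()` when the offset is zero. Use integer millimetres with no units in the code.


cube([29, 20, 769]);
translate([307, 0, 0]) cube([29, 20, 769]);
translate([29, 0, 0]) cube([278, 20, 29]);
translate([29, 0, 740]) cube([278, 20, 29]);


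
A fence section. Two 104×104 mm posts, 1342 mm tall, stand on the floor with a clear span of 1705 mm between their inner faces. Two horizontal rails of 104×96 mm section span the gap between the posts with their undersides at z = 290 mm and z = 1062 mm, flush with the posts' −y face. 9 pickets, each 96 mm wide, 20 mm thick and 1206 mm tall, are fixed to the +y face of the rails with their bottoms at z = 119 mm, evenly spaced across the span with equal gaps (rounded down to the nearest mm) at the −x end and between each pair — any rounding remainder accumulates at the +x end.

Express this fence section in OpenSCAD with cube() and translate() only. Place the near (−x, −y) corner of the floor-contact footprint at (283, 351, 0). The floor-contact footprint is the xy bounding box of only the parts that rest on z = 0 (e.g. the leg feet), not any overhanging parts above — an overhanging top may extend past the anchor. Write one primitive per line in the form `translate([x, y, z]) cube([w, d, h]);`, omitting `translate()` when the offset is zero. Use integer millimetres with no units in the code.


translate([283, 351, 0]) cube([104, 104, 1342]);
translate([2092, 351, 0]) cube([104, 104, 1342]);
translate([387, 351, 290]) cube([1705, 104, 96]);
translate([387, 351, 1062]) cube([1705, 104, 96]);
translate([471, 455, 119]) cube([96, 20, 1206]);
translate([651, 455, 119]) cube([96, 20, 1206]);
translate([831, 455, 119]) cube([96, 20, 1206]);
translate([1011, 455, 119]) cube([96, 20, 1206]);
translate([1191, 455, 119]) cube([96, 20, 1206]);
translate([1371, 455, 119]) cube([96, 20, 1206]);
translate([1551, 455, 119]) cube([96, 20, 1206]);
translate([1731, 455, 119]) cube([96, 20, 1206]);
translate([1911, 455, 119]) cube([96, 20, 1206]);


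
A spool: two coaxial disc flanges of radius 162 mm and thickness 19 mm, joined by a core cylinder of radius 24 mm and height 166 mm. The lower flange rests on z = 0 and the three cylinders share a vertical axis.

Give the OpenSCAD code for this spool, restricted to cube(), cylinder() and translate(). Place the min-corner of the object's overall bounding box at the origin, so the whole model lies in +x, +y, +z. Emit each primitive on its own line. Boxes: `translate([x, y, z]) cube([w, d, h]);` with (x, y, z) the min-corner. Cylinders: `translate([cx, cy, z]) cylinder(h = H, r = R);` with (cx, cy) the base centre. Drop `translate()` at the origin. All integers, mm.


translate([162, 162, 0]) cylinder(h = 19, r = 162);
translate([162, 162, 19]) cylinder(h = 166, r = 24);
translate([162, 162, 185]) cylinder(h = 19, r = 162);


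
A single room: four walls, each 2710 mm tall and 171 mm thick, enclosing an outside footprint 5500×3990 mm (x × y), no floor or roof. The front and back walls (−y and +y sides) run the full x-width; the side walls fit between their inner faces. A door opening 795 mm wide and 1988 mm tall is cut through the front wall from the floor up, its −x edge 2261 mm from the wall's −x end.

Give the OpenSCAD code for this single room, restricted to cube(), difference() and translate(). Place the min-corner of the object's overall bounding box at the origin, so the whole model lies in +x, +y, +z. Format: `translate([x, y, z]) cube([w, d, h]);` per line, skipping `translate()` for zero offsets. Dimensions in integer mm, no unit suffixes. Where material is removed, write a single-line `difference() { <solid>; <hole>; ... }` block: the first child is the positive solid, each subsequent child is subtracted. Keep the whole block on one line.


difference() { cube([5500, 171, 2710]); translate([2261, 0, 0]) cube([795, 171, 1988]); }
translate([0, 3819, 0]) cube([5500, 171, 2710]);
translate([0, 171, 0]) cube([171, 3648, 2710]);
translate([5329, 171, 0]) cube([171, 3648, 2710]);


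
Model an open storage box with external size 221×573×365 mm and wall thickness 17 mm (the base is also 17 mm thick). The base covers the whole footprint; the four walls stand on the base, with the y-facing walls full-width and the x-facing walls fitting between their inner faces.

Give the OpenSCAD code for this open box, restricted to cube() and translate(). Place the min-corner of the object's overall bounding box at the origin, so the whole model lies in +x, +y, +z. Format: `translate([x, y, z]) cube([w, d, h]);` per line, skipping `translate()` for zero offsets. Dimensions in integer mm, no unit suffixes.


cube([221, 573, 17]);
translate([0, 0, 17]) cube([221, 17, 348]);
translate([0, 556, 17]) cube([221, 17, 348]);
translate([0, 17, 17]) cube([17, 539, 348]);
translate([204, 17, 17]) cube([17, 539, 348]);


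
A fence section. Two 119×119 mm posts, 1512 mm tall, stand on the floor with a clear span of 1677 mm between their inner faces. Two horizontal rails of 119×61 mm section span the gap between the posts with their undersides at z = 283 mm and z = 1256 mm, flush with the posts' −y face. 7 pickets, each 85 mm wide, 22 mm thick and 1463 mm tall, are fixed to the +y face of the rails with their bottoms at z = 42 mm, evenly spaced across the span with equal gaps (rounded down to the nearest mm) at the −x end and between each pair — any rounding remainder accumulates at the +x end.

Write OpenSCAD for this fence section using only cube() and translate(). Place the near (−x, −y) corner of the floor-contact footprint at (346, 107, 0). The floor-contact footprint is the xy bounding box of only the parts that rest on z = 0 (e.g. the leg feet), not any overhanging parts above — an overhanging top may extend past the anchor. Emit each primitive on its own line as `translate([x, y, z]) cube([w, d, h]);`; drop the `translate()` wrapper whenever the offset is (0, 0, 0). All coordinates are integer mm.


translate([346, 107, 0]) cube([119, 119, 1512]);
translate([2142, 107, 0]) cube([119, 119, 1512]);
translate([465, 107, 283]) cube([1677, 119, 61]);
translate([465, 107, 1256]) cube([1677, 119, 61]);
translate([600, 226, 42]) cube([85, 22, 1463]);
translate([820, 226, 42]) cube([85, 22, 1463]);
translate([1040, 226, 42]) cube([85, 22, 1463]);
translate([1260, 226, 42]) cube([85, 22, 1463]);
translate([1480, 226, 42]) cube([85, 22, 1463]);
translate([1700, 226, 42]) cube([85, 22, 1463]);
translate([1920, 226, 42]) cube([85, 22, 1463]);


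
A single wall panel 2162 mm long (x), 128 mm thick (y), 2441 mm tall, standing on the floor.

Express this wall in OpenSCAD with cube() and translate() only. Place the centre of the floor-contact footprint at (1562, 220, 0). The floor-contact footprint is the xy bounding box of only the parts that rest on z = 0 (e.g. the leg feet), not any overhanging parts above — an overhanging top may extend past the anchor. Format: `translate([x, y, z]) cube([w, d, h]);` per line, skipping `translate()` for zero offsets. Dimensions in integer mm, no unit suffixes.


translate([481, 156, 0]) cube([2162, 128, 2441]);


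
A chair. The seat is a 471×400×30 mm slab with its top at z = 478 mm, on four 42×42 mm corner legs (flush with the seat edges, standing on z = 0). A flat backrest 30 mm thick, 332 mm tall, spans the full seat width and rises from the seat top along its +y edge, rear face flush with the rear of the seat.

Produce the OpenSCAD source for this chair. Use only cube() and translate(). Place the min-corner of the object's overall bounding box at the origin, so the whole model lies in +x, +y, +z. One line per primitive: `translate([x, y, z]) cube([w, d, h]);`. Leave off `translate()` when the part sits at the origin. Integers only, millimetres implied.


translate([0, 0, 448]) cube([471, 400, 30]);
cube([42, 42, 448]);
translate([429, 0, 0]) cube([42, 42, 448]);
translate([0, 358, 0]) cube([42, 42, 448]);
translate([429, 358, 0]) cube([42, 42, 448]);
translate([0, 370, 478]) cube([471, 30, 332]);


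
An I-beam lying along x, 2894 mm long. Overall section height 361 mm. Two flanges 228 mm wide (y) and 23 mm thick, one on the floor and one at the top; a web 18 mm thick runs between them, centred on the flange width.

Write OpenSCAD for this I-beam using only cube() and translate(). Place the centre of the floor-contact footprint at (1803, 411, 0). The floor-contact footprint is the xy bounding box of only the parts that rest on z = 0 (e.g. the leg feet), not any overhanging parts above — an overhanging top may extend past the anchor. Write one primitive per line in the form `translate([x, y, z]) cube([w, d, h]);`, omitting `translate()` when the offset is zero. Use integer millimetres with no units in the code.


translate([356, 297, 0]) cube([2894, 228, 23]);
translate([356, 402, 23]) cube([2894, 18, 315]);
translate([356, 297, 338]) cube([2894, 228, 23]);


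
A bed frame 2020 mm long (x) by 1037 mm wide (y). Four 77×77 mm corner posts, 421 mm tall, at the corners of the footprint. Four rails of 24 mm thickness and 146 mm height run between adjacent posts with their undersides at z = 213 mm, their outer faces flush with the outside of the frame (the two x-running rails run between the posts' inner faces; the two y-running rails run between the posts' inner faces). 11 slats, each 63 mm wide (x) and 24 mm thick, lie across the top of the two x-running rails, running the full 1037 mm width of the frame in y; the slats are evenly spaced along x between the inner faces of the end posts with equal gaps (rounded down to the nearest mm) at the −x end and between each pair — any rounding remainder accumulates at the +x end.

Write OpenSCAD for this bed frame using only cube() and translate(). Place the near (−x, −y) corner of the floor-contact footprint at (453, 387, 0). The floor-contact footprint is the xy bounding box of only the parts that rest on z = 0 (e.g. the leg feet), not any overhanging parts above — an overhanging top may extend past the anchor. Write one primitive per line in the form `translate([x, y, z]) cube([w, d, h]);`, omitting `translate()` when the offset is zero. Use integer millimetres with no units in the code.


translate([453, 387, 0]) cube([77, 77, 421]);
translate([453, 1347, 0]) cube([77, 77, 421]);
translate([2396, 387, 0]) cube([77, 77, 421]);
translate([2396, 1347, 0]) cube([77, 77, 421]);
translate([530, 387, 213]) cube([1866, 24, 146]);
translate([530, 1400, 213]) cube([1866, 24, 146]);
translate([453, 464, 213]) cube([24, 883, 146]);
translate([2449, 464, 213]) cube([24, 883, 146]);
translate([627, 387, 359]) cube([63, 1037, 24]);
translate([787, 387, 359]) cube([63, 1037, 24]);
translate([947, 387, 359]) cube([63, 1037, 24]);
translate([1107, 387, 359]) cube([63, 1037, 24]);
translate([1267, 387, 359]) cube([63, 1037, 24]);
translate([1427, 387, 359]) cube([63, 1037, 24]);
translate([1587, 387, 359]) cube([63, 1037, 24]);
translate([1747, 387, 359]) cube([63, 1037, 24]);
translate([1907, 387, 359]) cube([63, 1037, 24]);
translate([2067, 387, 359]) cube([63, 1037, 24]);
translate([2227, 387, 359]) cube([63, 1037, 24]);


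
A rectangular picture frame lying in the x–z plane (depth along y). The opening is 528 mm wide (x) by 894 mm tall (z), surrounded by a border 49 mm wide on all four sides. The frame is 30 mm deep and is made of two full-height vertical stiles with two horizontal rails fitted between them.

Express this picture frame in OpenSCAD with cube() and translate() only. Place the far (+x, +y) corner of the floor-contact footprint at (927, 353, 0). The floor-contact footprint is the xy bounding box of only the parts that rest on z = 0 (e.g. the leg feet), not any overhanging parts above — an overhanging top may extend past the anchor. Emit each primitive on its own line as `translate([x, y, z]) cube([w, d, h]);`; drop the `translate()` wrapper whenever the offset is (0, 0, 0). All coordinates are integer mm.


translate([301, 323, 0]) cube([49, 30, 992]);
translate([878, 323, 0]) cube([49, 30, 992]);
translate([350, 323, 0]) cube([528, 30, 49]);
translate([350, 323, 943]) cube([528, 30, 49]);


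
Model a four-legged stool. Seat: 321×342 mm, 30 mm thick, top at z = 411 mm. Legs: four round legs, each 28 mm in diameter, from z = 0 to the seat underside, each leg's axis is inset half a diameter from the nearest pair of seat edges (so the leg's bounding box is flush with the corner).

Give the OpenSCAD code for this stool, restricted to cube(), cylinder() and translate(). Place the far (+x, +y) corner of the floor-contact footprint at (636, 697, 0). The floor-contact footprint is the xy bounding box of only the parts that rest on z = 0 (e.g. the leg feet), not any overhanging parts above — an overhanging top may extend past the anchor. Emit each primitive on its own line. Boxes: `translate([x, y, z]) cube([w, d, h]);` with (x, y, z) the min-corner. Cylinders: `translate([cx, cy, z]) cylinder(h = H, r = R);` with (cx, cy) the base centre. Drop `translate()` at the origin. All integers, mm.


translate([315, 355, 381]) cube([321, 342, 30]);
translate([329, 369, 0]) cylinder(h = 381, r = 14);
translate([622, 369, 0]) cylinder(h = 381, r = 14);
translate([329, 683, 0]) cylinder(h = 381, r = 14);
translate([622, 683, 0]) cylinder(h = 381, r = 14);
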